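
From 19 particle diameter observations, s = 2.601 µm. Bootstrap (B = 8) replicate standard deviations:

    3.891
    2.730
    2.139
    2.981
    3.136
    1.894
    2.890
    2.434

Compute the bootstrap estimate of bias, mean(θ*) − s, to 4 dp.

bias = +0.1609

mean(θ*) = (3.891 + 2.730 + 2.139 + 2.981 + 3.136 + 1.894 + 2.890 + 2.434) / 8 = 2.76187
bias = 2.76187 − 2.601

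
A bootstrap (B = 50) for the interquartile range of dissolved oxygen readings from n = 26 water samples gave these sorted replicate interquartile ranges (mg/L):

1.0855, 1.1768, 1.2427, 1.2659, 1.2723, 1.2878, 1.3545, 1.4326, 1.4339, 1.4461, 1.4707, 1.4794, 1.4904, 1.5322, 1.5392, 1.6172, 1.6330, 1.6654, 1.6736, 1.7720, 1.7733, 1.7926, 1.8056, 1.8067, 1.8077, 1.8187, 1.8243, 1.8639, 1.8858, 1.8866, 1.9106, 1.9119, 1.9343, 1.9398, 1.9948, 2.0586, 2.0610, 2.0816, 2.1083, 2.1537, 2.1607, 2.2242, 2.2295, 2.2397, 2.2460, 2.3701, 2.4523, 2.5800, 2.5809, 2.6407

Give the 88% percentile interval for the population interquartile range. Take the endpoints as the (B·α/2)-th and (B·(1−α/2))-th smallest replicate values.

(1.2427, 2.4523)

α = 0.12; lower rank = 50 × 0.060 = 3; upper rank = 50 × 0.940 = 47.
The 3rd smallest replicate is 1.2427; the 47th is 2.4523.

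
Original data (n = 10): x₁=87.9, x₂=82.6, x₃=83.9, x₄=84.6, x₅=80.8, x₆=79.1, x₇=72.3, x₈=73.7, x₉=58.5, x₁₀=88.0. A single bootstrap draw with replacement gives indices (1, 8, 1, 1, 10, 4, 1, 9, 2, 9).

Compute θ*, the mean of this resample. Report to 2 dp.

θ* = 79.75

Resample values: 87.9, 73.7, 87.9, 87.9, 88.0, 84.6, 87.9, 58.5, 82.6, 58.5.
Mean = (87.9 + 73.7 + 87.9 + 87.9 + 88.0 + 84.6 + 87.9 + 58.5 + 82.6 + 58.5) / 10 = 797.50 / 10 = 79.75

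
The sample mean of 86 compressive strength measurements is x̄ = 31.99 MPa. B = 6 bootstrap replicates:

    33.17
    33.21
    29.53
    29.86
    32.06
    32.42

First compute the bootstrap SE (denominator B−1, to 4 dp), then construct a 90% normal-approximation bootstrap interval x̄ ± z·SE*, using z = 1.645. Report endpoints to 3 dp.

Mean of replicates = 31.7083; sum of squared deviations = 13.1831; SE* = √(13.1831/5) = 1.6238
Margin = 1.645 × 1.6238 = 2.6712
Interval: 31.99 ± 2.6712

(29.319, 34.661)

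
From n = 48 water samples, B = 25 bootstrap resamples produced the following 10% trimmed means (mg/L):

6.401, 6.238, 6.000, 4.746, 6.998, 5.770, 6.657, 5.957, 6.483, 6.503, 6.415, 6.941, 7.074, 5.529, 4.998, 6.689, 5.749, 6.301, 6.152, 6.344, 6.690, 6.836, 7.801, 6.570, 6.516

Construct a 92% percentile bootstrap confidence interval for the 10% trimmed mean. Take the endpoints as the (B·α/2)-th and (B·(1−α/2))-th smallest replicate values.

(4.746, 7.074)

Sorted replicates: 4.746, 4.998, 5.529, 5.749, 5.770, 5.957, 6.000, 6.152, 6.238, 6.301, 6.344, 6.401, 6.415, 6.483, 6.503, 6.516, 6.570, 6.657, 6.689, 6.690, 6.836, 6.941, 6.998, 7.074, 7.801
α = 0.08; lower rank = 25 × 0.040 = 1; upper rank = 25 × 0.960 = 24.
The 1st smallest replicate is 4.746; the 24th is 7.074.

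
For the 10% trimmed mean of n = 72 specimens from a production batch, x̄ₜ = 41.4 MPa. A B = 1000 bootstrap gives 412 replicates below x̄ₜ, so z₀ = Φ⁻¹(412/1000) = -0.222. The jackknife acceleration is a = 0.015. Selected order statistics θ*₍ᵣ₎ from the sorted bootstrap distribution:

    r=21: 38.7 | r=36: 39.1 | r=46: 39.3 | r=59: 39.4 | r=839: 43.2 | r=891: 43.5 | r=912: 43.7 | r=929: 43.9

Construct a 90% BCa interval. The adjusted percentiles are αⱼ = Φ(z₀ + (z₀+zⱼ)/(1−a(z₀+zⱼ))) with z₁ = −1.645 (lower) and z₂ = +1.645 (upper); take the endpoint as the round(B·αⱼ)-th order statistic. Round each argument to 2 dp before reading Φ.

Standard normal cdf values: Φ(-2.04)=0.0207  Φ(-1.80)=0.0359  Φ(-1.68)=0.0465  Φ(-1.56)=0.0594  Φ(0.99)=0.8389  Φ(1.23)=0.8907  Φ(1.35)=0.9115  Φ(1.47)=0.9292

(38.7, 43.5)

Lower: z₀ + z₁ = -0.222 + (-1.645) = -1.867; 1 − a(z₀+z₁) = 1 − (0.015)(-1.867) = 1.0280; argument = -0.222 + (-1.867)/1.0280 = -2.0381 → -2.04.
α₁ = Φ(-2.04) = 0.0207; rank = round(1000 × 0.0207) = 21; θ*₍21₎ = 38.7.
Upper: z₀ + z₂ = 1.423; 1 − a(z₀+z₂) = 0.9787; argument = 1.2320 → 1.23; α₂ = 0.8907; rank = 891; θ*₍891₎ = 43.5.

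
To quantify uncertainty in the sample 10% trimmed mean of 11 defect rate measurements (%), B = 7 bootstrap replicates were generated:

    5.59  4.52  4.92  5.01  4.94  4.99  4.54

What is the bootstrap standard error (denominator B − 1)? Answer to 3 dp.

Bootstrap SE is the standard deviation of the 7 replicate 10% trimmed means.
Mean of replicates: (5.59 + 4.52 + 4.92 + 5.01 + 4.94 + 4.99 + 4.54) / 7 = 34.5100 / 7 = 4.9300
Sum of squared deviations: (+0.6600)² + (−0.4100)² + (−0.0100)² + (+0.0800)² + (+0.0100)² + (+0.0600)² + (−0.3900)² = 0.7660
Variance = 0.7660 / 6 = 0.1277
SE* = √0.1277

SE* = 0.357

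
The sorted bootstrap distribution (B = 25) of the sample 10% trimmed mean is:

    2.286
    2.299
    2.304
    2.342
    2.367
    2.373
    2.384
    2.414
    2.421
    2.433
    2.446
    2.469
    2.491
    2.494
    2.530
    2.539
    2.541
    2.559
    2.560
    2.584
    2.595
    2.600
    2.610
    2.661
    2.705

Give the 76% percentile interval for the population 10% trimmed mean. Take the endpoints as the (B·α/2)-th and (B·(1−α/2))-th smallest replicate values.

α = 0.24; lower rank = 25 × 0.120 = 3; upper rank = 25 × 0.880 = 22.
The 3rd smallest replicate is 2.304; the 22nd is 2.600.

(2.304, 2.600)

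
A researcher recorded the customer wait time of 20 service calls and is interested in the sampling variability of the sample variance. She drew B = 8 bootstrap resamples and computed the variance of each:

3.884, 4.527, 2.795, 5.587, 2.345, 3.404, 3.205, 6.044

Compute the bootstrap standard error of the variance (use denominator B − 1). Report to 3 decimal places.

Bootstrap SE is the standard deviation of the 8 replicate variances.
Mean of replicates: (3.884 + 4.527 + 2.795 + 5.587 + 2.345 + 3.404 + 3.205 + 6.044) / 8 = 31.7910 / 8 = 3.9739
Sum of squared deviations: (−0.0899)² + (+0.5531)² + (−1.1789)² + (+1.6131)² + (−1.6289)² + (−0.5699)² + (−0.7689)² + (+2.0701)² = 12.1605
Variance = 12.1605 / 7 = 1.7372
SE* = √1.7372

SE* = 1.318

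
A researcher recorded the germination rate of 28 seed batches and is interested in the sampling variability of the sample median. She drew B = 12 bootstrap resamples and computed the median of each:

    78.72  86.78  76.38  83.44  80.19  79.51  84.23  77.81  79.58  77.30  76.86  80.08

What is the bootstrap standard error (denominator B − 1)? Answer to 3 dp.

Bootstrap SE is the standard deviation of the 12 replicate medians.
Mean of replicates: (78.72 + 86.78 + 76.38 + 83.44 + 80.19 + 79.51 + 84.23 + 77.81 + 79.58 + 77.30 + 76.86 + 80.08) / 12 = 960.8800 / 12 = 80.0733
Sum of squared deviations: (−1.3533)² + (+6.7067)² + (−3.6933)² + (+3.3667)² + (+0.1167)² + (−0.5633)² + (+4.1567)² + (−2.2633)² + (−0.4933)² + (−2.7733)² + (−3.2133)² + (+0.0067)² = 112.7779
Variance = 112.7779 / 11 = 10.2525
SE* = √10.2525

SE* = 3.202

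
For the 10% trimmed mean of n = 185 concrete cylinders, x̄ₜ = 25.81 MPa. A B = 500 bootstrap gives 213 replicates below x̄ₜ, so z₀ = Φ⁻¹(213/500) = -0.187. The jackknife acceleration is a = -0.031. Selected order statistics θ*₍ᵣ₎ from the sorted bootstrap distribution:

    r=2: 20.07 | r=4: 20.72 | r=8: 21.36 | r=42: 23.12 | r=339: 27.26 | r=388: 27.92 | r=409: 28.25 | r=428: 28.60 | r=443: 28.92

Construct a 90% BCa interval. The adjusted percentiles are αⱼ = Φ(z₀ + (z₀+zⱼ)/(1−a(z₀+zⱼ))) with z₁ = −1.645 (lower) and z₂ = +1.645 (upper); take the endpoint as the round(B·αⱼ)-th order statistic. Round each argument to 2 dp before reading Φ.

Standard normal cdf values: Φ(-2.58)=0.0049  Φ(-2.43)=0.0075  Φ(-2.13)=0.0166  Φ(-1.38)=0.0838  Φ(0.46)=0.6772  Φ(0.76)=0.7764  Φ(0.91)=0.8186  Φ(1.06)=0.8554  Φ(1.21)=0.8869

(21.36, 28.92)

Lower: z₀ + z₁ = -0.187 + (-1.645) = -1.832; 1 − a(z₀+z₁) = 1 − (-0.031)(-1.832) = 0.9432; argument = -0.187 + (-1.832)/0.9432 = -2.1293 → -2.13.
α₁ = Φ(-2.13) = 0.0166; rank = round(500 × 0.0166) = 8; θ*₍8₎ = 21.36.
Upper: z₀ + z₂ = 1.458; 1 − a(z₀+z₂) = 1.0452; argument = 1.2080 → 1.21; α₂ = 0.8869; rank = 443; θ*₍443₎ = 28.92.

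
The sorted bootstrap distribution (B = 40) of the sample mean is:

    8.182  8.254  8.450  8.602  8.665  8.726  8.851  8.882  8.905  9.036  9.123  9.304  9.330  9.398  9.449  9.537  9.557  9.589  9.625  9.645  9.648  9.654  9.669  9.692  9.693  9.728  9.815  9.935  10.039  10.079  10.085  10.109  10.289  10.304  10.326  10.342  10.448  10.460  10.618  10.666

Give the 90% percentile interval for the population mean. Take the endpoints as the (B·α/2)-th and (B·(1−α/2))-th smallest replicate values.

α = 0.10; lower rank = 40 × 0.050 = 2; upper rank = 40 × 0.950 = 38.
The 2nd smallest replicate is 8.254; the 38th is 10.460.

(8.254, 10.460)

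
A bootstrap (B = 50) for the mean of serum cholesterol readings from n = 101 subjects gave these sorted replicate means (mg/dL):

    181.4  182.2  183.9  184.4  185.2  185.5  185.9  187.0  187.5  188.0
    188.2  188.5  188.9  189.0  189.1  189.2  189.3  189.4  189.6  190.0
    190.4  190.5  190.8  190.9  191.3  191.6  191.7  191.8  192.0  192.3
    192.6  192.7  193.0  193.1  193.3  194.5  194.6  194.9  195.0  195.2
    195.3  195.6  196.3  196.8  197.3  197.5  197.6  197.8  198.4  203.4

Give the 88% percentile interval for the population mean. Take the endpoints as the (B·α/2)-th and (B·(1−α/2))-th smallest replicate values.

(183.9, 197.6)

α = 0.12; lower rank = 50 × 0.060 = 3; upper rank = 50 × 0.940 = 47.
The 3rd smallest replicate is 183.9; the 47th is 197.6.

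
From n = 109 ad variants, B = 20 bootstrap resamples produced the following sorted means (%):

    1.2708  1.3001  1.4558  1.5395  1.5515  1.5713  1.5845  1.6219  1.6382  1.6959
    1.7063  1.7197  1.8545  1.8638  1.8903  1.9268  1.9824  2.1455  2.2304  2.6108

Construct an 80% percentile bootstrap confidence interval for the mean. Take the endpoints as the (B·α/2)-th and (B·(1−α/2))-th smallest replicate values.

α = 0.20; lower rank = 20 × 0.100 = 2; upper rank = 20 × 0.900 = 18.
The 2nd smallest replicate is 1.3001; the 18th is 2.1455.

(1.3001, 2.1455)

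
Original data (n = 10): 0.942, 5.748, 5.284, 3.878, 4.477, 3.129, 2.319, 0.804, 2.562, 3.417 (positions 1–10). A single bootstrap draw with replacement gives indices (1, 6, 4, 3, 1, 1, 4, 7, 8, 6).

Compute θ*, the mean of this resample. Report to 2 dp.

Resample values: 0.942, 3.129, 3.878, 5.284, 0.942, 0.942, 3.878, 2.319, 0.804, 3.129.
Mean = (0.942 + 3.129 + 3.878 + 5.284 + 0.942 + 0.942 + 3.878 + 2.319 + 0.804 + 3.129) / 10 = 25.2470 / 10 = 2.52

θ* = 2.52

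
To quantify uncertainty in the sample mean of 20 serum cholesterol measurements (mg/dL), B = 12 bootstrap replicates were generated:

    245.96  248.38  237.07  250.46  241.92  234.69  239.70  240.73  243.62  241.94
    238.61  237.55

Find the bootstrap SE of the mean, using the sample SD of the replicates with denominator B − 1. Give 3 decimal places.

Bootstrap SE is the standard deviation of the 12 replicate means.
Mean of replicates: (245.96 + 248.38 + 237.07 + 250.46 + 241.92 + 234.69 + 239.70 + 240.73 + 243.62 + 241.94 + 238.61 + 237.55) / 12 = 2900.6300 / 12 = 241.7192
Sum of squared deviations: (+4.2408)² + (+6.6608)² + (−4.6492)² + (+8.7408)² + (+0.2008)² + (−7.0292)² + (−2.0192)² + (−0.9892)² + (+1.9008)² + (+0.2208)² + (−3.1092)² + (−4.1692)² = 245.5841
Variance = 245.5841 / 11 = 22.3258
SE* = √22.3258

SE* = 4.725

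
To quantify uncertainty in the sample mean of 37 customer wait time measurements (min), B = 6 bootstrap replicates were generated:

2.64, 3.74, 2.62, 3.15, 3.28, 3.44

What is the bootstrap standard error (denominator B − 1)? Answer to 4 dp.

SE* = 0.4450

Bootstrap SE is the standard deviation of the 6 replicate means.
Mean of replicates: (2.64 + 3.74 + 2.62 + 3.15 + 3.28 + 3.44) / 6 = 18.87000 / 6 = 3.14500
Sum of squared deviations: (−0.50500)² + (+0.59500)² + (−0.52500)² + (+0.00500)² + (+0.13500)² + (+0.29500)² = 0.98995
Variance = 0.98995 / 5 = 0.19799
SE* = √0.19799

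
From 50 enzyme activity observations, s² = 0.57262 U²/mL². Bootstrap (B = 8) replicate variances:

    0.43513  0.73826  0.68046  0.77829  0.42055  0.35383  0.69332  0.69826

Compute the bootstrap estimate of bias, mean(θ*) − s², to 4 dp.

bias = +0.0271

mean(θ*) = (0.43513 + 0.73826 + 0.68046 + 0.77829 + 0.42055 + 0.35383 + 0.69332 + 0.69826) / 8 = 0.59976
bias = 0.59976 − 0.57262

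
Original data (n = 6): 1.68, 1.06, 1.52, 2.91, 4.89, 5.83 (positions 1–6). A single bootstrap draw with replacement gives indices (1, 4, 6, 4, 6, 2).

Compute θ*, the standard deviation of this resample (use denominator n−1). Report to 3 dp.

θ* = 2.036

Resample values: 1.68, 2.91, 5.83, 2.91, 5.83, 1.06.
Mean = 3.3700; sum of squared deviations = 20.7186
s² = 20.7186 / 5 = 4.1437
s = √4.1437 = 2.036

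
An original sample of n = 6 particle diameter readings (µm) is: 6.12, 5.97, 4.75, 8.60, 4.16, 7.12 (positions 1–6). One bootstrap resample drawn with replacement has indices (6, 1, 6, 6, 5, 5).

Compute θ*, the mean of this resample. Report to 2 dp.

θ* = 5.97

Resample values: 7.12, 6.12, 7.12, 7.12, 4.16, 4.16.
Mean = (7.12 + 6.12 + 7.12 + 7.12 + 4.16 + 4.16) / 6 = 35.800 / 6 = 5.97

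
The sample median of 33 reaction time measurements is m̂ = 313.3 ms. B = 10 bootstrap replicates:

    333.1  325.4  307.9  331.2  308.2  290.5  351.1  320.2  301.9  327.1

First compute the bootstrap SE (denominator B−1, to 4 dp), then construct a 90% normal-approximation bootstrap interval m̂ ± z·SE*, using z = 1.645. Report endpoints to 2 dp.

Mean of replicates = 319.6600; sum of squared deviations = 2826.2240; SE* = √(2826.2240/9) = 17.7207
Margin = 1.645 × 17.7207 = 29.151
Interval: 313.3 ± 29.151

(284.15, 342.45)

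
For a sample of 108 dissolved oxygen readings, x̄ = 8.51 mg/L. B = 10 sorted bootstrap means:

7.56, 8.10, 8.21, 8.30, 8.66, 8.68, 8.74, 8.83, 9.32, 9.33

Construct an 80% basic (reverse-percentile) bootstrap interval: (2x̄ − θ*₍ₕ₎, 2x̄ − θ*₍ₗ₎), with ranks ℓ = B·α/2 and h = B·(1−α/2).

Percentile endpoints at ranks 1 and 9: θ*₍1₎ = 7.56, θ*₍9₎ = 9.32.
Basic interval reflects these around x̄:
  lower = 2 × 8.51 − 9.32 = 7.70
  upper = 2 × 8.51 − 7.56 = 9.46

(7.70, 9.46)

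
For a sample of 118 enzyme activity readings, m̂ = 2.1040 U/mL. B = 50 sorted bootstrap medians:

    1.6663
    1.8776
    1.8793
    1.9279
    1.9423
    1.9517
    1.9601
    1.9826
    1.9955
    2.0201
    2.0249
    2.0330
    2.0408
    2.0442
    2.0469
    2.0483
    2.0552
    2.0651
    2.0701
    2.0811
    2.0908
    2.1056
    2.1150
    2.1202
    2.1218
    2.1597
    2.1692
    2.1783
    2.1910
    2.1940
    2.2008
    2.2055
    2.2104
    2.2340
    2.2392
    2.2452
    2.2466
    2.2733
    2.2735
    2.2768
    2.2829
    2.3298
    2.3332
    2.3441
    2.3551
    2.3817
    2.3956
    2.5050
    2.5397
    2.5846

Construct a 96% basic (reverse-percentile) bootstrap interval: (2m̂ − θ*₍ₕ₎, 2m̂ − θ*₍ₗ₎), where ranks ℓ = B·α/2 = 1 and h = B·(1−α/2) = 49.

Percentile endpoints at ranks 1 and 49: θ*₍1₎ = 1.6663, θ*₍49₎ = 2.5397.
Basic interval reflects these around m̂:
  lower = 2 × 2.1040 − 2.5397 = 1.6683
  upper = 2 × 2.1040 − 1.6663 = 2.5417

(1.6683, 2.5417)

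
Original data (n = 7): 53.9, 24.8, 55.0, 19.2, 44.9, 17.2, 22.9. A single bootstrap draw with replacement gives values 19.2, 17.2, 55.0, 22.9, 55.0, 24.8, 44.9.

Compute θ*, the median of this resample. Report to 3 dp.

θ* = 24.800

Sorted: 17.2, 19.2, 22.9, 24.8, 44.9, 55.0, 55.0
Median = middle value = 24.800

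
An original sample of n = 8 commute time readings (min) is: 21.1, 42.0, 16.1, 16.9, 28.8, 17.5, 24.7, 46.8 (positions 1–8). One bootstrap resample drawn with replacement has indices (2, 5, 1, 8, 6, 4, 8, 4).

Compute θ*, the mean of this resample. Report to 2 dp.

Resample values: 42.0, 28.8, 21.1, 46.8, 17.5, 16.9, 46.8, 16.9.
Mean = (42.0 + 28.8 + 21.1 + 46.8 + 17.5 + 16.9 + 46.8 + 16.9) / 8 = 236.80 / 8 = 29.60

θ* = 29.60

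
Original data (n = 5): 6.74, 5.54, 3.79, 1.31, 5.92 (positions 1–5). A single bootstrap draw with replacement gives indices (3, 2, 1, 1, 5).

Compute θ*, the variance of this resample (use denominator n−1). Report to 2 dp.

Resample values: 3.79, 5.54, 6.74, 6.74, 5.92.
Mean = 5.7460; sum of squared deviations = 5.8747
s² = 5.8747 / 4 = 1.4687

θ* = 1.47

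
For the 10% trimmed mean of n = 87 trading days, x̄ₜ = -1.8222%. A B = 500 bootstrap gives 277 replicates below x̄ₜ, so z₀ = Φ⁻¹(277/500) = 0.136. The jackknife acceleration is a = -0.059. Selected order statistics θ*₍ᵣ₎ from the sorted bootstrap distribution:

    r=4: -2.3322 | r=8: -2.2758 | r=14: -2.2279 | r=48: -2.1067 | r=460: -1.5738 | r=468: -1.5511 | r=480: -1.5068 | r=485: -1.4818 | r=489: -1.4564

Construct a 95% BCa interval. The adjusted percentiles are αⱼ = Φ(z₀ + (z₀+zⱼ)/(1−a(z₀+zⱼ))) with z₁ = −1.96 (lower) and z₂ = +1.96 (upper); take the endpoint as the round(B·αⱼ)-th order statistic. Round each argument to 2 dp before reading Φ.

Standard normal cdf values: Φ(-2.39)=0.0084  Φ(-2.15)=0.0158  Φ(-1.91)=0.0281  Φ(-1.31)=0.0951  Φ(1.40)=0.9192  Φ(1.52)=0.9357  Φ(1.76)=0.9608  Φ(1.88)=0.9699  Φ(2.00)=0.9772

Lower: z₀ + z₁ = 0.136 + (-1.960) = -1.824; 1 − a(z₀+z₁) = 1 − (-0.059)(-1.824) = 0.8924; argument = 0.136 + (-1.824)/0.8924 = -1.9080 → -1.91.
α₁ = Φ(-1.91) = 0.0281; rank = round(500 × 0.0281) = 14; θ*₍14₎ = -2.2279.
Upper: z₀ + z₂ = 2.096; 1 − a(z₀+z₂) = 1.1237; argument = 2.0013 → 2.00; α₂ = 0.9772; rank = 489; θ*₍489₎ = -1.4564.

(-2.2279, -1.4564)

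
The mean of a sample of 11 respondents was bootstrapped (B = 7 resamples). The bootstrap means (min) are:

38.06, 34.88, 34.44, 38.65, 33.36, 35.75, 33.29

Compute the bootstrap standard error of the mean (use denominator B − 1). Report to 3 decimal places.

Bootstrap SE is the standard deviation of the 7 replicate means.
Mean of replicates: (38.06 + 34.88 + 34.44 + 38.65 + 33.36 + 35.75 + 33.29) / 7 = 248.4300 / 7 = 35.4900
Sum of squared deviations: (+2.5700)² + (−0.6100)² + (−1.0500)² + (+3.1600)² + (−2.1300)² + (+0.2600)² + (−2.2000)² = 27.5096
Variance = 27.5096 / 6 = 4.5849
SE* = √4.5849

SE* = 2.141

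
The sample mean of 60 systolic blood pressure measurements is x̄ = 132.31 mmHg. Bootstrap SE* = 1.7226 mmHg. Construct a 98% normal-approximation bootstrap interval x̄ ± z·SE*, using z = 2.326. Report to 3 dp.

Margin = 2.326 × 1.7226 = 4.0068
Interval: 132.31 ± 4.0068

(128.303, 136.317)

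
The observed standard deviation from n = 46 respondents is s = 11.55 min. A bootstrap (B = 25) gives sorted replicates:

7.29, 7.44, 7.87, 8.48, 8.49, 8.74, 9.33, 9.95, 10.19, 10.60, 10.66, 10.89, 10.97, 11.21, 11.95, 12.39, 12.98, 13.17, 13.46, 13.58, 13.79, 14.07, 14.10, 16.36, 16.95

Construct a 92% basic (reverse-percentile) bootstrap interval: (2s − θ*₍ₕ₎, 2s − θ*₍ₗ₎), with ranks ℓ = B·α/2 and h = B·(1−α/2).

(6.74, 15.81)

Percentile endpoints at ranks 1 and 24: θ*₍1₎ = 7.29, θ*₍24₎ = 16.36.
Basic interval reflects these around s:
  lower = 2 × 11.55 − 16.36 = 6.74
  upper = 2 × 11.55 − 7.29 = 15.81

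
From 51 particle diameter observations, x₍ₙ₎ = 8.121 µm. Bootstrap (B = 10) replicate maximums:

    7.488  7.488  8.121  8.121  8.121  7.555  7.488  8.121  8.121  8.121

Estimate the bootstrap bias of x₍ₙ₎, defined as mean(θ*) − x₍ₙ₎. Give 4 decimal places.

bias = −0.2465

mean(θ*) = (7.488 + 7.488 + 8.121 + 8.121 + 8.121 + 7.555 + 7.488 + 8.121 + 8.121 + 8.121) / 10 = 7.87450
bias = 7.87450 − 8.121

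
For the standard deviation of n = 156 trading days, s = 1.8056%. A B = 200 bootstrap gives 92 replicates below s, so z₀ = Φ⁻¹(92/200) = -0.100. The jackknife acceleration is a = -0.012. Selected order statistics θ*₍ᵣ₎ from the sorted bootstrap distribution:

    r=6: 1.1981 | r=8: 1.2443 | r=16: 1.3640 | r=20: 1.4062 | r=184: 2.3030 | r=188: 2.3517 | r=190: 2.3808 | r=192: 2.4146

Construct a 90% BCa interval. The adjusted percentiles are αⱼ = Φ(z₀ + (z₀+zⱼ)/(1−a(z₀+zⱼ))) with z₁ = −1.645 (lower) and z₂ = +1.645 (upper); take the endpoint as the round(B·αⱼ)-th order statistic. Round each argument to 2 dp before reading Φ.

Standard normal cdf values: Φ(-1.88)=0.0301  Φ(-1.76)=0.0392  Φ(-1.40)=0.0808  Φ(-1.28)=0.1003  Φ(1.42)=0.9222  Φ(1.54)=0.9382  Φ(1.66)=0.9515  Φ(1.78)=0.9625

(1.1981, 2.3030)

Lower: z₀ + z₁ = -0.100 + (-1.645) = -1.745; 1 − a(z₀+z₁) = 1 − (-0.012)(-1.745) = 0.9791; argument = -0.100 + (-1.745)/0.9791 = -1.8823 → -1.88.
α₁ = Φ(-1.88) = 0.0301; rank = round(200 × 0.0301) = 6; θ*₍6₎ = 1.1981.
Upper: z₀ + z₂ = 1.545; 1 − a(z₀+z₂) = 1.0185; argument = 1.4169 → 1.42; α₂ = 0.9222; rank = 184; θ*₍184₎ = 2.3030.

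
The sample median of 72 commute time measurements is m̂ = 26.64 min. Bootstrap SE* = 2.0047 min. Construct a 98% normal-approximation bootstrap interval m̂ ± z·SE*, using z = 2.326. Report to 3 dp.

(21.977, 31.303)

Margin = 2.326 × 2.0047 = 4.6629
Interval: 26.64 ± 4.6629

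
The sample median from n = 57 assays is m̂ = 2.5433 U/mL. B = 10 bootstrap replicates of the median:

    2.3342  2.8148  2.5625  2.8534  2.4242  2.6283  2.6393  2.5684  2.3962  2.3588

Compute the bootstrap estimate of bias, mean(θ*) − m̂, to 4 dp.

mean(θ*) = (2.3342 + 2.8148 + 2.5625 + 2.8534 + 2.4242 + 2.6283 + 2.6393 + 2.5684 + 2.3962 + 2.3588) / 10 = 2.55801
bias = 2.55801 − 2.5433

bias = +0.0147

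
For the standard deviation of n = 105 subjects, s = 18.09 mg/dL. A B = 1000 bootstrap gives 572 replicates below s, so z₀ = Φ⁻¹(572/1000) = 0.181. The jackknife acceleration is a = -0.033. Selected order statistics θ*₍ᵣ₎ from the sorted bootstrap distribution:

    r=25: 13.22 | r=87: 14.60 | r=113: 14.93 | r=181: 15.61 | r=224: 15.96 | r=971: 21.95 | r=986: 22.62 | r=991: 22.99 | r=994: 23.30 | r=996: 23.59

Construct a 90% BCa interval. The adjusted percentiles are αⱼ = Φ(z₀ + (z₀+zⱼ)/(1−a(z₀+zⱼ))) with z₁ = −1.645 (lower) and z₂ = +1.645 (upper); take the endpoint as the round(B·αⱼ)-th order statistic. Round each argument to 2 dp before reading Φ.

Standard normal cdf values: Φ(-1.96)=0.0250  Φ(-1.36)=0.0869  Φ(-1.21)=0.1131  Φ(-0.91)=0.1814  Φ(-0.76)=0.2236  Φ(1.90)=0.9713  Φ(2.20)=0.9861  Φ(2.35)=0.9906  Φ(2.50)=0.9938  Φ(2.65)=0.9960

(14.60, 21.95)

Lower: z₀ + z₁ = 0.181 + (-1.645) = -1.464; 1 − a(z₀+z₁) = 1 − (-0.033)(-1.464) = 0.9517; argument = 0.181 + (-1.464)/0.9517 = -1.3573 → -1.36.
α₁ = Φ(-1.36) = 0.0869; rank = round(1000 × 0.0869) = 87; θ*₍87₎ = 14.60.
Upper: z₀ + z₂ = 1.826; 1 − a(z₀+z₂) = 1.0603; argument = 1.9032 → 1.90; α₂ = 0.9713; rank = 971; θ*₍971₎ = 21.95.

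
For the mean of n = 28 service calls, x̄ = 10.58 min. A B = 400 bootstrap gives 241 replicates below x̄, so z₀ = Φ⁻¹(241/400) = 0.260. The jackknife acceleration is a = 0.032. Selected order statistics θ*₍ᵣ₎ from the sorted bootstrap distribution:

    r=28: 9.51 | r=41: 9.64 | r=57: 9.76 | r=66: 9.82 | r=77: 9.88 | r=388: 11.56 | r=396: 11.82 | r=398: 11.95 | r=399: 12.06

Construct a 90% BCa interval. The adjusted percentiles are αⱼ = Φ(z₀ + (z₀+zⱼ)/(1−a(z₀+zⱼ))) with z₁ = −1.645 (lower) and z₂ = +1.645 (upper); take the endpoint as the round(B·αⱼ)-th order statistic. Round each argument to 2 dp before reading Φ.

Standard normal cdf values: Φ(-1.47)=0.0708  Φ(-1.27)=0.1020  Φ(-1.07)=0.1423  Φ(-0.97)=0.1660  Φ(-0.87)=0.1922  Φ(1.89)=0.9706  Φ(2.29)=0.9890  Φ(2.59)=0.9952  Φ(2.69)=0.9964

Lower: z₀ + z₁ = 0.260 + (-1.645) = -1.385; 1 − a(z₀+z₁) = 1 − (0.032)(-1.385) = 1.0443; argument = 0.260 + (-1.385)/1.0443 = -1.0662 → -1.07.
α₁ = Φ(-1.07) = 0.1423; rank = round(400 × 0.1423) = 57; θ*₍57₎ = 9.76.
Upper: z₀ + z₂ = 1.905; 1 − a(z₀+z₂) = 0.9390; argument = 2.2887 → 2.29; α₂ = 0.9890; rank = 396; θ*₍396₎ = 11.82.

(9.76, 11.82)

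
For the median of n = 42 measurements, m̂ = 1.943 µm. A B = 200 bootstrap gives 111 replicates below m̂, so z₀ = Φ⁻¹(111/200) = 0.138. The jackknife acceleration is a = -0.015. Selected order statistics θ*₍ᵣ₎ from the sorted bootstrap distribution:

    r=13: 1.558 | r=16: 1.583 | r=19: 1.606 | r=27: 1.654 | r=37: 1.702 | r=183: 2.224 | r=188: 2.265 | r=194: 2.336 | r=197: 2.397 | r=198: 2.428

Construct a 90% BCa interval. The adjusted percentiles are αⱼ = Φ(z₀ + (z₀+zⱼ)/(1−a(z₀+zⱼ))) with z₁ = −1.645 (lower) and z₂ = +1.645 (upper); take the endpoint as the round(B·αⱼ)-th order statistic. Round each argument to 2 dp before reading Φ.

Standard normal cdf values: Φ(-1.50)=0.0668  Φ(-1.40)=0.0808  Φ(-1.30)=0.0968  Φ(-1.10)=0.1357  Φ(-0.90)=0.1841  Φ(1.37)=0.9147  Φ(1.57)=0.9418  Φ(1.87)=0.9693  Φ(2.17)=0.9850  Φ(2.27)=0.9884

Lower: z₀ + z₁ = 0.138 + (-1.645) = -1.507; 1 − a(z₀+z₁) = 1 − (-0.015)(-1.507) = 0.9774; argument = 0.138 + (-1.507)/0.9774 = -1.4039 → -1.40.
α₁ = Φ(-1.40) = 0.0808; rank = round(200 × 0.0808) = 16; θ*₍16₎ = 1.583.
Upper: z₀ + z₂ = 1.783; 1 − a(z₀+z₂) = 1.0267; argument = 1.8746 → 1.87; α₂ = 0.9693; rank = 194; θ*₍194₎ = 2.336.

(1.583, 2.336)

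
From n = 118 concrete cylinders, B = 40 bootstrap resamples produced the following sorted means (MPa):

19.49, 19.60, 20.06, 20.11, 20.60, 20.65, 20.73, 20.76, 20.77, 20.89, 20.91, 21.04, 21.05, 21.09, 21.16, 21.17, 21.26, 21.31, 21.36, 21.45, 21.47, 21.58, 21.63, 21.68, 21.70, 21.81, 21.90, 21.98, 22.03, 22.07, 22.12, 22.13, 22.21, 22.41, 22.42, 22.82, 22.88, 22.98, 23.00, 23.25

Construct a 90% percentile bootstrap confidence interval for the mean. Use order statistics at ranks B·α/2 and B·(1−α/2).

α = 0.10; lower rank = 40 × 0.050 = 2; upper rank = 40 × 0.950 = 38.
The 2nd smallest replicate is 19.60; the 38th is 22.98.

(19.60, 22.98)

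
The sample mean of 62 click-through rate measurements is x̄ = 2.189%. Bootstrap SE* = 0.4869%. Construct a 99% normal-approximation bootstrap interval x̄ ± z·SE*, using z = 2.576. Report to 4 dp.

(0.9347, 3.4433)

Margin = 2.576 × 0.4869 = 1.25425
Interval: 2.189 ± 1.25425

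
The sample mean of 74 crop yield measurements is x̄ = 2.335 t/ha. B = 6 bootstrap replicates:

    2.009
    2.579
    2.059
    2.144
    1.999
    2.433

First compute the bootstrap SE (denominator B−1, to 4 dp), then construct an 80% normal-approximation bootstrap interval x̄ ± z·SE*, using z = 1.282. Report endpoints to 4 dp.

Mean of replicates = 2.2038; sum of squared deviations = 0.2977; SE* = √(0.2977/5) = 0.2440
Margin = 1.282 × 0.2440 = 0.31281
Interval: 2.335 ± 0.31281

(2.0222, 2.6478)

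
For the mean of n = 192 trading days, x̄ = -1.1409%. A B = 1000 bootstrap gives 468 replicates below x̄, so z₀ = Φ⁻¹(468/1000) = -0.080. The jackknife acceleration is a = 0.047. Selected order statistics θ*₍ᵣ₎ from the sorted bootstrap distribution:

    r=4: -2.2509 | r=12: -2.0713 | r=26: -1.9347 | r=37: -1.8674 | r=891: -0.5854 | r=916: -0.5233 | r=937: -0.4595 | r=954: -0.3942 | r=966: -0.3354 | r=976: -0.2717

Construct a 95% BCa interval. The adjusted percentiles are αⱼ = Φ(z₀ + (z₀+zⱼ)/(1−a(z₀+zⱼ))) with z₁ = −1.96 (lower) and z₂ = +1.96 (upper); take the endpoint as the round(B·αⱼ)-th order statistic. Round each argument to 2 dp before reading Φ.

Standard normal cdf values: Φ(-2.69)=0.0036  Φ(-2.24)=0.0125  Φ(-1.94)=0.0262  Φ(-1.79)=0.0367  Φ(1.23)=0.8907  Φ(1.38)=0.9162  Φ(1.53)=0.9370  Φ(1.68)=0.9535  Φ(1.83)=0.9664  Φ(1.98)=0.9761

Lower: z₀ + z₁ = -0.080 + (-1.960) = -2.040; 1 − a(z₀+z₁) = 1 − (0.047)(-2.040) = 1.0959; argument = -0.080 + (-2.040)/1.0959 = -1.9415 → -1.94.
α₁ = Φ(-1.94) = 0.0262; rank = round(1000 × 0.0262) = 26; θ*₍26₎ = -1.9347.
Upper: z₀ + z₂ = 1.880; 1 − a(z₀+z₂) = 0.9116; argument = 1.9822 → 1.98; α₂ = 0.9761; rank = 976; θ*₍976₎ = -0.2717.

(-1.9347, -0.2717)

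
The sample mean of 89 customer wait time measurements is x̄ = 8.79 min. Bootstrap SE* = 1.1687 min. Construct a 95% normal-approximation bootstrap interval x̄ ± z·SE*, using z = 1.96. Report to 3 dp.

Margin = 1.96 × 1.1687 = 2.2907
Interval: 8.79 ± 2.2907

(6.499, 11.081)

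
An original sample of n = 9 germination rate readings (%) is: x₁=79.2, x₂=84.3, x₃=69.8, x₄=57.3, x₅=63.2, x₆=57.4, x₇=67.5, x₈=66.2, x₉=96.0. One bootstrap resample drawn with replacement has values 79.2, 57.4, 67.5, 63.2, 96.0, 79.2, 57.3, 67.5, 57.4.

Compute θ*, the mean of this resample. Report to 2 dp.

θ* = 69.41

Mean = (79.2 + 57.4 + 67.5 + 63.2 + 96.0 + 79.2 + 57.3 + 67.5 + 57.4) / 9 = 624.70 / 9 = 69.41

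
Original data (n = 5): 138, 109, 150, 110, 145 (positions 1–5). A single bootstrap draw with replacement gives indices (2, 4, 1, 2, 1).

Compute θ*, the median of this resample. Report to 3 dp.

θ* = 110.000

Resample values: 109, 110, 138, 109, 138.
Sorted: 109, 109, 110, 138, 138
Median = middle value = 110.000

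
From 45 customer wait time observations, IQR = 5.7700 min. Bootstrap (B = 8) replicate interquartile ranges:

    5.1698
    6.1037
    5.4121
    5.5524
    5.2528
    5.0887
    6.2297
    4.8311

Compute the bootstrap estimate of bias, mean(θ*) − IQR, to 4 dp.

bias = −0.3150

mean(θ*) = (5.1698 + 6.1037 + 5.4121 + 5.5524 + 5.2528 + 5.0887 + 6.2297 + 4.8311) / 8 = 5.45504
bias = 5.45504 − 5.7700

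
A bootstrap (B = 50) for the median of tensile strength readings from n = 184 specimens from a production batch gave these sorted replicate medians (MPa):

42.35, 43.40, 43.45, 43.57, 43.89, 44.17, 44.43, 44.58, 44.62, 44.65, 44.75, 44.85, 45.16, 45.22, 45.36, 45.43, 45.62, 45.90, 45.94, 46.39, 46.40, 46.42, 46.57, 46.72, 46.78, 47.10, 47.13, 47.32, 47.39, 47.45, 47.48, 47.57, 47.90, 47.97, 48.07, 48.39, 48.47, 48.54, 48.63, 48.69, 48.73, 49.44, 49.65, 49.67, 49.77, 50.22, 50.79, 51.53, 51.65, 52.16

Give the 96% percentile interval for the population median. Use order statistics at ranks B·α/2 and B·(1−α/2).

(42.35, 51.65)

α = 0.04; lower rank = 50 × 0.020 = 1; upper rank = 50 × 0.980 = 49.
The 1st smallest replicate is 42.35; the 49th is 51.65.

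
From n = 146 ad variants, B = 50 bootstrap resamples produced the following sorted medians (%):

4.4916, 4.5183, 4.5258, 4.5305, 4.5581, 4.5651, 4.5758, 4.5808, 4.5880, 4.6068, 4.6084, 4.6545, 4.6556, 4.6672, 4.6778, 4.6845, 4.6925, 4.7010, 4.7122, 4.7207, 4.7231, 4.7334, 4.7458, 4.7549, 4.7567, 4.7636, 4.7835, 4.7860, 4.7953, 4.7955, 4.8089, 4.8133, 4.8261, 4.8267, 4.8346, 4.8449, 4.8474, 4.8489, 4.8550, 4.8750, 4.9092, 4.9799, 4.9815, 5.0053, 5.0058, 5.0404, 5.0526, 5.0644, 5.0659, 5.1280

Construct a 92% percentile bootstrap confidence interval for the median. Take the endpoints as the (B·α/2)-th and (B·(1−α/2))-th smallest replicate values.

α = 0.08; lower rank = 50 × 0.040 = 2; upper rank = 50 × 0.960 = 48.
The 2nd smallest replicate is 4.5183; the 48th is 5.0644.

(4.5183, 5.0644)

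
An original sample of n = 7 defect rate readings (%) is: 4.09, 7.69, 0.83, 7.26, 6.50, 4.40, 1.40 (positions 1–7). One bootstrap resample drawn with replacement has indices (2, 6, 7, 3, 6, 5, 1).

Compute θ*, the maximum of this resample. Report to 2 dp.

θ* = 7.69

Resample values: 7.69, 4.40, 1.40, 0.83, 4.40, 6.50, 4.09.
Maximum = 7.69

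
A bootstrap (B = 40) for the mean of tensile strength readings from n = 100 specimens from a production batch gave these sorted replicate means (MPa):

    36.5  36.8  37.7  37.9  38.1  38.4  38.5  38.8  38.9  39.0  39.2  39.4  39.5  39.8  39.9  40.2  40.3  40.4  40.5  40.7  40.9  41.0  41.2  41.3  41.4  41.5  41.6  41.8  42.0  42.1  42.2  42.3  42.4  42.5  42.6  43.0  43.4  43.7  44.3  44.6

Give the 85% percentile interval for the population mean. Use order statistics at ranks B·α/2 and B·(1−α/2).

(37.7, 43.4)

α = 0.15; lower rank = 40 × 0.075 = 3; upper rank = 40 × 0.925 = 37.
The 3rd smallest replicate is 37.7; the 37th is 43.4.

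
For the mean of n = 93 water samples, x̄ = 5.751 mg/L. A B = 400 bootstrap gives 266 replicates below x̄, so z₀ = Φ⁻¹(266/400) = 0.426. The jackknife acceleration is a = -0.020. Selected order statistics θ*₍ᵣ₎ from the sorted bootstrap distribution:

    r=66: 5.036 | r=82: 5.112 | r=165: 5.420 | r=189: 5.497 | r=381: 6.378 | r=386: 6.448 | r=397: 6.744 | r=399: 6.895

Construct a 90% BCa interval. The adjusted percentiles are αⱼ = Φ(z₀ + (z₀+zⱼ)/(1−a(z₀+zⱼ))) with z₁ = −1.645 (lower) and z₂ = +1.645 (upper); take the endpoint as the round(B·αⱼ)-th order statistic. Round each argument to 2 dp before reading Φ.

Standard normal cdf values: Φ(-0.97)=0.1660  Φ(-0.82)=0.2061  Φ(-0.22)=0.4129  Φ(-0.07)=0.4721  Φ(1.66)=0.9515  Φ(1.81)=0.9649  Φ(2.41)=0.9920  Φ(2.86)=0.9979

Lower: z₀ + z₁ = 0.426 + (-1.645) = -1.219; 1 − a(z₀+z₁) = 1 − (-0.020)(-1.219) = 0.9756; argument = 0.426 + (-1.219)/0.9756 = -0.8235 → -0.82.
α₁ = Φ(-0.82) = 0.2061; rank = round(400 × 0.2061) = 82; θ*₍82₎ = 5.112.
Upper: z₀ + z₂ = 2.071; 1 − a(z₀+z₂) = 1.0414; argument = 2.4146 → 2.41; α₂ = 0.9920; rank = 397; θ*₍397₎ = 6.744.

(5.112, 6.744)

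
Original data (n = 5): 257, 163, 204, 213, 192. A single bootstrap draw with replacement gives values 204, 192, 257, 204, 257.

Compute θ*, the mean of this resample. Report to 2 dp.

θ* = 222.80

Mean = (204 + 192 + 257 + 204 + 257) / 5 = 1114.0 / 5 = 222.80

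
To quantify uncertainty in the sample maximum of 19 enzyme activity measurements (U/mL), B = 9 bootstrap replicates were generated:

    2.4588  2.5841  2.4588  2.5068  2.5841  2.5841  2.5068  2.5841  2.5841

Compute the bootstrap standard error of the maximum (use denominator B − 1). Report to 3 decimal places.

SE* = 0.056

Bootstrap SE is the standard deviation of the 9 replicate maximums.
Mean of replicates: (2.4588 + 2.5841 + 2.4588 + 2.5068 + 2.5841 + 2.5841 + 2.5068 + 2.5841 + 2.5841) / 9 = 22.85170 / 9 = 2.53908
Sum of squared deviations: (−0.08028)² + (+0.04502)² + (−0.08028)² + (−0.03228)² + (+0.04502)² + (+0.04502)² + (−0.03228)² + (+0.04502)² + (+0.04502)² = 0.02511
Variance = 0.02511 / 8 = 0.00314
SE* = √0.00314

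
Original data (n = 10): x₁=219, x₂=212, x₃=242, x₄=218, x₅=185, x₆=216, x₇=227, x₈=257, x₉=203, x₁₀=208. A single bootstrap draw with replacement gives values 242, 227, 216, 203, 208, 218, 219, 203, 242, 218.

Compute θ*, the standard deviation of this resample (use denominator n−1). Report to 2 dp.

θ* = 13.99

Mean = 219.6000; sum of squared deviations = 1762.4000
s² = 1762.4000 / 9 = 195.8222
s = √195.8222 = 13.99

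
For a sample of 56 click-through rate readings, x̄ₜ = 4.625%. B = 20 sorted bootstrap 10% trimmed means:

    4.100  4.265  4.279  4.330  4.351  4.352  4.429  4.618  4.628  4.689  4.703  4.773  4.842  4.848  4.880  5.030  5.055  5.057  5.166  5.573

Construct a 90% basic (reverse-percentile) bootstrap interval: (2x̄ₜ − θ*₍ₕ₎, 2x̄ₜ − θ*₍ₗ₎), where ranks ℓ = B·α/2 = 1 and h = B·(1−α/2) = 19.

(4.084, 5.150)

Percentile endpoints at ranks 1 and 19: θ*₍1₎ = 4.100, θ*₍19₎ = 5.166.
Basic interval reflects these around x̄ₜ:
  lower = 2 × 4.625 − 5.166 = 4.084
  upper = 2 × 4.625 − 4.100 = 5.150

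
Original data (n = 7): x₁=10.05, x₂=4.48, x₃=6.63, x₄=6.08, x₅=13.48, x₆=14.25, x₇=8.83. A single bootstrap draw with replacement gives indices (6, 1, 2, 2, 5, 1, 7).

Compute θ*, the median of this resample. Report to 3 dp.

θ* = 10.050

Resample values: 14.25, 10.05, 4.48, 4.48, 13.48, 10.05, 8.83.
Sorted: 4.48, 4.48, 8.83, 10.05, 10.05, 13.48, 14.25
Median = middle value = 10.050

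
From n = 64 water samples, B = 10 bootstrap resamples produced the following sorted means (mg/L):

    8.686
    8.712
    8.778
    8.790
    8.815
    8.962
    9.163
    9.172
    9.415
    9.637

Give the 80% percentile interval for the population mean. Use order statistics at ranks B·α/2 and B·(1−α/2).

α = 0.20; lower rank = 10 × 0.100 = 1; upper rank = 10 × 0.900 = 9.
The 1st smallest replicate is 8.686; the 9th is 9.415.

(8.686, 9.415)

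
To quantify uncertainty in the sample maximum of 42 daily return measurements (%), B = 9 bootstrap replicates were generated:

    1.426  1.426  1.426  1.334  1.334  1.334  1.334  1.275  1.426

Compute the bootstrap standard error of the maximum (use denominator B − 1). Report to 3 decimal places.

SE* = 0.058

Bootstrap SE is the standard deviation of the 9 replicate maximums.
Mean of replicates: (1.426 + 1.426 + 1.426 + 1.334 + 1.334 + 1.334 + 1.334 + 1.275 + 1.426) / 9 = 12.31500 / 9 = 1.36833
Sum of squared deviations: (+0.05767)² + (+0.05767)² + (+0.05767)² + (−0.03433)² + (−0.03433)² + (−0.03433)² + (−0.03433)² + (−0.09333)² + (+0.05767)² = 0.02673
Variance = 0.02673 / 8 = 0.00334
SE* = √0.00334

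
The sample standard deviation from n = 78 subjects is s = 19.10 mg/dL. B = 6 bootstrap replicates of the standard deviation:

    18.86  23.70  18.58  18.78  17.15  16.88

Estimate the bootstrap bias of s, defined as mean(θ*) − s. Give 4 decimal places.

bias = −0.1083

mean(θ*) = (18.86 + 23.70 + 18.58 + 18.78 + 17.15 + 16.88) / 6 = 18.99167
bias = 18.99167 − 19.10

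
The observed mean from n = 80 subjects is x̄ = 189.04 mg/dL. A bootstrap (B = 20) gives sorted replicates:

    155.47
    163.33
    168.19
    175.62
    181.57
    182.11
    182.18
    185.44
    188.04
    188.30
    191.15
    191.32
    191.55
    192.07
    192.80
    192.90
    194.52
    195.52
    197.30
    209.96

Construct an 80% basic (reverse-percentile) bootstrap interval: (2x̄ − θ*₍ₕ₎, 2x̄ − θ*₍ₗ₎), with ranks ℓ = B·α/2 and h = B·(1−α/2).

Percentile endpoints at ranks 2 and 18: θ*₍2₎ = 163.33, θ*₍18₎ = 195.52.
Basic interval reflects these around x̄:
  lower = 2 × 189.04 − 195.52 = 182.56
  upper = 2 × 189.04 − 163.33 = 214.75

(182.56, 214.75)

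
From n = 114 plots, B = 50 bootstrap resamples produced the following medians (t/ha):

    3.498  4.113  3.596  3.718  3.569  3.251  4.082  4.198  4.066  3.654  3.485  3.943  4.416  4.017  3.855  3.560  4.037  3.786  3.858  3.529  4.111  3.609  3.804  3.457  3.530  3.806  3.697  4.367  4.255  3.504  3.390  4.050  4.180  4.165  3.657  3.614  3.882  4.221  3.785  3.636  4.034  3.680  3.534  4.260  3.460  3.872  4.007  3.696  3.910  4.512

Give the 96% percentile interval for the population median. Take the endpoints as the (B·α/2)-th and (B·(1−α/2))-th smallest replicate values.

Sorted replicates: 3.251, 3.390, 3.457, 3.460, 3.485, 3.498, 3.504, 3.529, 3.530, 3.534, 3.560, 3.569, 3.596, 3.609, 3.614, 3.636, 3.654, 3.657, 3.680, 3.696, 3.697, 3.718, 3.785, 3.786, 3.804, 3.806, 3.855, 3.858, 3.872, 3.882, 3.910, 3.943, 4.007, 4.017, 4.034, 4.037, 4.050, 4.066, 4.082, 4.111, 4.113, 4.165, 4.180, 4.198, 4.221, 4.255, 4.260, 4.367, 4.416, 4.512
α = 0.04; lower rank = 50 × 0.020 = 1; upper rank = 50 × 0.980 = 49.
The 1st smallest replicate is 3.251; the 49th is 4.416.

(3.251, 4.416)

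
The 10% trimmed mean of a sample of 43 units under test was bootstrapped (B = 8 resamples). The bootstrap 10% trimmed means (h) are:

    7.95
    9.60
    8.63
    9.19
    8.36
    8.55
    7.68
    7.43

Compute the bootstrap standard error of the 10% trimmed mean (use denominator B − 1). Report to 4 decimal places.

Bootstrap SE is the standard deviation of the 8 replicate 10% trimmed means.
Mean of replicates: (7.95 + 9.60 + 8.63 + 9.19 + 8.36 + 8.55 + 7.68 + 7.43) / 8 = 67.39000 / 8 = 8.42375
Sum of squared deviations: (−0.47375)² + (+1.17625)² + (+0.20625)² + (+0.76625)² + (−0.06375)² + (+0.12625)² + (−0.74375)² + (−0.99375)² = 3.79839
Variance = 3.79839 / 7 = 0.54263
SE* = √0.54263

SE* = 0.7366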